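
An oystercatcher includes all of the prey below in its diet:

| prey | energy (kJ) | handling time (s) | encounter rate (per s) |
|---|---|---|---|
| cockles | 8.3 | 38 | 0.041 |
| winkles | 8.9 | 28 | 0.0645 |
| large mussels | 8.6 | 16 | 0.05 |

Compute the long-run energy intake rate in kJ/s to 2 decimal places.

0.26 kJ/s

R = Σλ_iE_i / (1 + Σλ_ih_i)
Numerator: 0.041×8.3 + 0.0645×8.9 + 0.05×8.6 = 1.344
Denominator: 1 + 0.041×38 + 0.0645×28 + 0.05×16 = 5.164
R = 1.344/5.164 = 0.2603 kJ/s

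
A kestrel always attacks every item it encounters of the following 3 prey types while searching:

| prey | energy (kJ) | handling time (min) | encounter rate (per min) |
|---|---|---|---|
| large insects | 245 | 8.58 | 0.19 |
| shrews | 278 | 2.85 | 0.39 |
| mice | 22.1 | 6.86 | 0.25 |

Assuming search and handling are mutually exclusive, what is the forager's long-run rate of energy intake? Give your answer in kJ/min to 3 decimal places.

R = (0.19×245 + 0.39×278 + 0.25×22.1) / (1 + 0.19×8.58 + 0.39×2.85 + 0.25×6.86) = 160.5/5.457 = 29.41 kJ/min.

29.412 kJ/min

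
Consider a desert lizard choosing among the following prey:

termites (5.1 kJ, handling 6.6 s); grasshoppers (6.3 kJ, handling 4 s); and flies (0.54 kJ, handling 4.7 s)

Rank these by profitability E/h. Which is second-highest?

Profitability E/h (kJ/s): termites = 5.1/6.6 = 0.773, grasshoppers = 6.3/4 = 1.57, flies = 0.54/4.7 = 0.115.
Ranked: grasshoppers > termites > flies.

termites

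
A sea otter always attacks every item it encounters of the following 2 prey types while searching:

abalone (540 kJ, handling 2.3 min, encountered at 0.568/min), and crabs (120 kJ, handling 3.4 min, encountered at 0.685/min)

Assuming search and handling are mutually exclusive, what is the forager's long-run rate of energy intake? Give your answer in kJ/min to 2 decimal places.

R = Σλ_iE_i / (1 + Σλ_ih_i)
Numerator: 0.568×540 + 0.685×120 = 388.9
Denominator: 1 + 0.568×2.3 + 0.685×3.4 = 4.635
R = 388.9/4.635 = 83.9 kJ/min

83.90 kJ/min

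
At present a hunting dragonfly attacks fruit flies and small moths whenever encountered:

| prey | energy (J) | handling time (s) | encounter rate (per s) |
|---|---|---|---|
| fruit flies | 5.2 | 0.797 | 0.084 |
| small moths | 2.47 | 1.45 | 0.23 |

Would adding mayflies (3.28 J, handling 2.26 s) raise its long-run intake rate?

Yes

Intake rate on the current diet: R = (0.084×5.2 + 0.23×2.47) / (1 + 0.084×0.797 + 0.23×1.45) = 1.005/1.4 = 0.7176 J/s.
Profitability of mayflies: 3.28/2.26 = 1.451 J/s.
Since 1.451 > R, including mayflies increases the long-run rate.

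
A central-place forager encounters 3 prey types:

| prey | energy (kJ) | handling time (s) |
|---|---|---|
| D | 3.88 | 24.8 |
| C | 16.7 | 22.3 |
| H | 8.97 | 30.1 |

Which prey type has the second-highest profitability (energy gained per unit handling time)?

H

Profitability E/h (kJ/s): D = 3.88/24.8 = 0.156, C = 16.7/22.3 = 0.749, H = 8.97/30.1 = 0.298.
Ranked: C > H > D.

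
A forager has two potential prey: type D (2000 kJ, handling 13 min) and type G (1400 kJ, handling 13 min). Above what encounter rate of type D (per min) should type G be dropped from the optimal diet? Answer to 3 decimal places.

At the threshold, the rate on type D alone equals the profitability of type G: λ·2000/(1 + λ·13) = 1400/13 = 107.7.
Rearranging, λ(2000 − 107.7×13) = 107.7, so λ = 107.7/600 = 0.1795 per min.

0.179 per min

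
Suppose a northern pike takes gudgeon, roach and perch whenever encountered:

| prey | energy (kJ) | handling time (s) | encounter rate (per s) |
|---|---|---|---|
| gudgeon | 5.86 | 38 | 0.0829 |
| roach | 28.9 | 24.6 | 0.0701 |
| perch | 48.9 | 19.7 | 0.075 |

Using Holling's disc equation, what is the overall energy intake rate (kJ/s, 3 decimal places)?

R = (0.0829×5.86 + 0.0701×28.9 + 0.075×48.9) / (1 + 0.0829×38 + 0.0701×24.6 + 0.075×19.7) = 6.179/7.352 = 0.8405 kJ/s.

0.840 kJ/s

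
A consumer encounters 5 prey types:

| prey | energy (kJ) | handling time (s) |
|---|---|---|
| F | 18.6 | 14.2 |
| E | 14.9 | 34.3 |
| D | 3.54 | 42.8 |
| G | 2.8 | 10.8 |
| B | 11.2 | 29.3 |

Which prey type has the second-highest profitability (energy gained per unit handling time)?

In descending order of E/h:
F: 18.6/14.2 = 1.31 kJ/s
E: 14.9/34.3 = 0.434 kJ/s
B: 11.2/29.3 = 0.382 kJ/s
G: 2.8/10.8 = 0.259 kJ/s
D: 3.54/42.8 = 0.0827 kJ/s

E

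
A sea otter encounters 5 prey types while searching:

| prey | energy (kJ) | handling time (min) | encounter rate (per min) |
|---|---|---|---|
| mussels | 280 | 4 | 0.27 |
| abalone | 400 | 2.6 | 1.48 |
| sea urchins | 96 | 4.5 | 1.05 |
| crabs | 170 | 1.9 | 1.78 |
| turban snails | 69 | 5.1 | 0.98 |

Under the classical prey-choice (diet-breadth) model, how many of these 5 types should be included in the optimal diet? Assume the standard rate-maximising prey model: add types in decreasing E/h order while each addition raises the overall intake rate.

1

Profitabilities (E/h, kJ/min): abalone 154, crabs 89.5, mussels 70, sea urchins 21.3, turban snails 13.5. Add prey in this order while the next type's profitability exceeds the intake rate on those already taken.
Rate on top 1: 122.1. crabs: 89.5 < 122.1 → exclude; stop.
Optimal diet: abalone — 1 of 5 types.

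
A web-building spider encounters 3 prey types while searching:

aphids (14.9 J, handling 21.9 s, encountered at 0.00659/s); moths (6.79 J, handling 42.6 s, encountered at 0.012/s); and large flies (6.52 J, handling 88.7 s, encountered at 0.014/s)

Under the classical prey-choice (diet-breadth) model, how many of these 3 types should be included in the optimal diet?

2

Profitabilities (E/h, J/s): aphids 0.68, moths 0.159, large flies 0.0735. Add prey in this order while the next type's profitability exceeds the intake rate on those already taken.
Rate on top 1: 0.08581. moths: 0.159 > 0.08581 → include.
Rate on top 2: 0.1085. large flies: 0.0735 < 0.1085 → exclude; stop.
Optimal diet: aphids, moths — 2 of 3 types.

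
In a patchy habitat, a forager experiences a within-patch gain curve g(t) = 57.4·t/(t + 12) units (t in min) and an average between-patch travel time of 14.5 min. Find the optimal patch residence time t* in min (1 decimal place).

Optimal t* satisfies g'(t*) = g(t*)/(T + t*).
g'(t) = 57.4·12/(t + 12)². Setting 57.4·12/(t+12)² = 57.4t/[(t+12)(14.5+t)] gives 12(14.5+t) = t(t+12), so t² = 12×14.5 = 174.
t* = √174 = 13.19 min.

13.2 min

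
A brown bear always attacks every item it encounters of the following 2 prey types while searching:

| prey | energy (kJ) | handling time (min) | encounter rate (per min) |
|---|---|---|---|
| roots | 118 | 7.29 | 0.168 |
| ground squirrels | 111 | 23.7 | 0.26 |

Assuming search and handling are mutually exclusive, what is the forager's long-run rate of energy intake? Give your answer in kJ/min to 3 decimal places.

5.805 kJ/min

R = (0.168×118 + 0.26×111) / (1 + 0.168×7.29 + 0.26×23.7) = 48.68/8.387 = 5.805 kJ/min.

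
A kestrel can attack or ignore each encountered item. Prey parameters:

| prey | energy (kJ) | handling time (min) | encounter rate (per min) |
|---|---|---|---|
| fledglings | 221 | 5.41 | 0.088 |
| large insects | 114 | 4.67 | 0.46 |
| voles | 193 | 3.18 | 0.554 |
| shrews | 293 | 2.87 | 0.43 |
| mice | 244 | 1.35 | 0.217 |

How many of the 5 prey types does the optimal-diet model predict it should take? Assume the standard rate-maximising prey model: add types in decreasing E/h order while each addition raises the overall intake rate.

2

Rank by E/h (kJ/min): mice 181, shrews 102, voles 60.7, fledglings 40.9, large insects 24.4. Include each in turn until the next type's E/h falls below the running intake rate.
Rate on top 1: 40.95. shrews: 102 > 40.95 → include.
Rate on top 2: 70.81. voles: 60.7 < 70.81 → exclude; stop.
Optimal diet: mice, shrews — 2 of 5 types.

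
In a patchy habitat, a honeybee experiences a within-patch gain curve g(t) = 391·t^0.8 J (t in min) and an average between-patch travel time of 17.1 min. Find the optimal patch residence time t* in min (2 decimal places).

Optimal t* satisfies g'(t*) = g(t*)/(T + t*).
g'(t) = 0.8·391·t^-0.2. Setting 0.8·391·t^-0.2 = 391·t^0.8/(17.1+t) gives 0.8(17.1+t) = t, so 0.20·t = 0.8×17.1.
t* = 0.8×17.1/0.20 = 68.4 min.

68.40 min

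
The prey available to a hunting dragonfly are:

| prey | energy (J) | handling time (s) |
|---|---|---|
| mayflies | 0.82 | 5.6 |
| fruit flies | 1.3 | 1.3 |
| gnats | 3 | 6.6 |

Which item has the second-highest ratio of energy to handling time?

gnats

Profitability E/h (J/s): mayflies = 0.82/5.6 = 0.146, fruit flies = 1.3/1.3 = 1, gnats = 3/6.6 = 0.455.
Ranked: fruit flies > gnats > mayflies.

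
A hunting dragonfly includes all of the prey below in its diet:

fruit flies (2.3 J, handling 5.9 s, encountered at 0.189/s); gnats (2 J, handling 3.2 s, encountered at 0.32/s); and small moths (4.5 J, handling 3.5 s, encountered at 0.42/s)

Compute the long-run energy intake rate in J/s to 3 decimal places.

0.643 J/s

R = (0.189×2.3 + 0.32×2 + 0.42×4.5) / (1 + 0.189×5.9 + 0.32×3.2 + 0.42×3.5) = 2.965/4.609 = 0.6432 J/s.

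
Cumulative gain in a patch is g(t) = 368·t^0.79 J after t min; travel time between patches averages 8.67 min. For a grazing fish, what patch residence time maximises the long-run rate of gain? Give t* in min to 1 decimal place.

32.6 min

Maximise g(t)/(T+t): set derivative to zero → g'(t)(T+t) = g(t).
g'(t) = 0.79·368·t^-0.21. Setting 0.79·368·t^-0.21 = 368·t^0.79/(8.67+t) gives 0.79(8.67+t) = t, so 0.21·t = 0.79×8.67.
t* = 0.79×8.67/0.21 = 32.62 min.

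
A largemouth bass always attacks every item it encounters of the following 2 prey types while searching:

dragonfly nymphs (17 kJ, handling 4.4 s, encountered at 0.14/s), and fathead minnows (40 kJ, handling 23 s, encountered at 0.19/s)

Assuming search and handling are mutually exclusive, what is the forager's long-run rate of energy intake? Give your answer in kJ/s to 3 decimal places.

1.667 kJ/s

R = Σλ_iE_i / (1 + Σλ_ih_i)
Numerator: 0.14×17 + 0.19×40 = 9.98
Denominator: 1 + 0.14×4.4 + 0.19×23 = 5.986
R = 9.98/5.986 = 1.667 kJ/s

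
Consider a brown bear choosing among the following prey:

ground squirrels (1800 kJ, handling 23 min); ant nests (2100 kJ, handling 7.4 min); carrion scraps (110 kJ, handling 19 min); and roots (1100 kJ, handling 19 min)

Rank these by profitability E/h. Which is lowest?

carrion scraps

In descending order of E/h:
ant nests: 2100/7.4 = 284 kJ/min
ground squirrels: 1800/23 = 78.3 kJ/min
roots: 1100/19 = 57.9 kJ/min
carrion scraps: 110/19 = 5.79 kJ/min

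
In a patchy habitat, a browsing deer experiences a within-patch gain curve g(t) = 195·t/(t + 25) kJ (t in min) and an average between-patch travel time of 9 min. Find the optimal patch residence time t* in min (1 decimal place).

Optimal t* satisfies g'(t*) = g(t*)/(T + t*).
g'(t) = 195·25/(t + 25)². Setting 195·25/(t+25)² = 195t/[(t+25)(9+t)] gives 25(9+t) = t(t+25), so t² = 25×9 = 225.
t* = √225 = 15 min.

15.0 min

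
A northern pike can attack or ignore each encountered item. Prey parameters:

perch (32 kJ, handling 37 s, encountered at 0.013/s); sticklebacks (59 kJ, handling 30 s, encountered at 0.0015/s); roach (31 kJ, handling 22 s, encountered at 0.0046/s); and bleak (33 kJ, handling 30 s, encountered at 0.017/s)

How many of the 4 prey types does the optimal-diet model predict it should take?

E/h in descending order: sticklebacks 1.97, roach 1.41, bleak 1.1, perch 0.865 kJ/s. The optimal diet is the largest prefix of this list for which every included type satisfies E_i/h_i > R on the types above it.
Rate on top 1: 0.08469. roach: 1.41 > 0.08469 → include.
Rate on top 2: 0.2016. bleak: 1.1 > 0.2016 → include.
Rate on top 3: 0.4783. perch: 0.865 > 0.4783 → include.
Optimal diet: sticklebacks, roach, bleak, perch — 4 of 4 types.

4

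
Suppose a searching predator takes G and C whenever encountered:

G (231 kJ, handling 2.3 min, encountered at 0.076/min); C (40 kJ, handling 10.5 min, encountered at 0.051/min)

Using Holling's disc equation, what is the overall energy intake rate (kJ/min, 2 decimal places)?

R = (0.076×231 + 0.051×40) / (1 + 0.076×2.3 + 0.051×10.5) = 19.6/1.71 = 11.46 kJ/min.

11.46 kJ/min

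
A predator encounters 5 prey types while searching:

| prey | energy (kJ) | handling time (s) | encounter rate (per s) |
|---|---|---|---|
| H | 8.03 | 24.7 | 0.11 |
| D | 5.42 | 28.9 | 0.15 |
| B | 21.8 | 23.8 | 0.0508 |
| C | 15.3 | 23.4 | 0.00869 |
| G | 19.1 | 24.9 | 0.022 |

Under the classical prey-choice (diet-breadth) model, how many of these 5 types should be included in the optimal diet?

Profitabilities (E/h, kJ/s): B 0.916, G 0.767, C 0.654, H 0.325, D 0.188. Add prey in this order while the next type's profitability exceeds the intake rate on those already taken.
Rate on top 1: 0.5013. G: 0.767 > 0.5013 → include.
Rate on top 2: 0.5541. C: 0.654 > 0.5541 → include.
Rate on top 3: 0.561. H: 0.325 < 0.561 → exclude; stop.
Optimal diet: B, G, C — 3 of 5 types.

3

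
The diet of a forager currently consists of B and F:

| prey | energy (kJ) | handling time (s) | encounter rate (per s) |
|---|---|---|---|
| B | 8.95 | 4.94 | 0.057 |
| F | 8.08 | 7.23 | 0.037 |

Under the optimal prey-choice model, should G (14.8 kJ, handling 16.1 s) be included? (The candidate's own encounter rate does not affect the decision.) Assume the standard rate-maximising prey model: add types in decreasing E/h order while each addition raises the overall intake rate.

Yes

Intake rate on the current diet: R = (0.057×8.95 + 0.037×8.08) / (1 + 0.057×4.94 + 0.037×7.23) = 0.8091/1.549 = 0.5223 kJ/s.
Profitability of G: 14.8/16.1 = 0.9193 kJ/s.
Since 0.9193 > R, including G increases the long-run rate.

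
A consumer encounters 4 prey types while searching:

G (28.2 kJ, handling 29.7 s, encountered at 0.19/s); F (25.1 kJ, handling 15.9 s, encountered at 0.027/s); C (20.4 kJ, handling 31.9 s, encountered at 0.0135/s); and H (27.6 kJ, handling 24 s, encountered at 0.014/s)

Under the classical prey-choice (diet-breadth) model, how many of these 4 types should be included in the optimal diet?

3

E/h in descending order: F 1.58, H 1.15, G 0.949, C 0.639 kJ/s. The optimal diet is the largest prefix of this list for which every included type satisfies E_i/h_i > R on the types above it.
Rate on top 1: 0.4741. H: 1.15 > 0.4741 → include.
Rate on top 2: 0.6028. G: 0.949 > 0.6028 → include.
Rate on top 3: 0.8669. C: 0.639 < 0.8669 → exclude; stop.
Optimal diet: F, H, G — 3 of 4 types.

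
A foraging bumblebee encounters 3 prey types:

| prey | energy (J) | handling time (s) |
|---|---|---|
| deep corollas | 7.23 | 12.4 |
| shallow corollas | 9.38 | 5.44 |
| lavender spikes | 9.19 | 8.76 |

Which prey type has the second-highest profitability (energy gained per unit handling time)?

lavender spikes

In descending order of E/h:
shallow corollas: 9.38/5.44 = 1.72 J/s
lavender spikes: 9.19/8.76 = 1.05 J/s
deep corollas: 7.23/12.4 = 0.583 J/s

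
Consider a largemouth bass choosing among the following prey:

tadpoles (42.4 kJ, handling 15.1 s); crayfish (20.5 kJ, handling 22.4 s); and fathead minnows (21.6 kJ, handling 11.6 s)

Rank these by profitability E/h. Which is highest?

Profitability E/h (kJ/s): tadpoles = 42.4/15.1 = 2.81, crayfish = 20.5/22.4 = 0.915, fathead minnows = 21.6/11.6 = 1.86.
Ranked: tadpoles > fathead minnows > crayfish.

tadpoles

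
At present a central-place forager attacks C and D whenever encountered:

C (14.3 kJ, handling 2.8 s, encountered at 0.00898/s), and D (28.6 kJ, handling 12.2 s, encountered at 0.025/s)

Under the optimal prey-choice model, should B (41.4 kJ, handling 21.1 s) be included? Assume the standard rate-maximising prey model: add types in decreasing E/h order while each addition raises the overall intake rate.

Yes

Current rate: (0.00898×14.3 + 0.025×28.6)/(1 + 0.00898×2.8 + 0.025×12.2) = 0.6341 kJ/s.
Profitability of B: 41.4/21.1 = 1.962 kJ/s.
1.962 > 0.6341, so adding B raises the average — include it.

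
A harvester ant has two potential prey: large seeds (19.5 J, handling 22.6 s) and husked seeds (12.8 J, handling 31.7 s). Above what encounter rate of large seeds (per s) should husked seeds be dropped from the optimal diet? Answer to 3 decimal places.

0.039 per s

At the threshold, the rate on large seeds alone equals the profitability of husked seeds: λ·19.5/(1 + λ·22.6) = 12.8/31.7 = 0.4038.
Rearranging, λ(19.5 − 0.4038×22.6) = 0.4038, so λ = 0.4038/10.37 = 0.03892 per s.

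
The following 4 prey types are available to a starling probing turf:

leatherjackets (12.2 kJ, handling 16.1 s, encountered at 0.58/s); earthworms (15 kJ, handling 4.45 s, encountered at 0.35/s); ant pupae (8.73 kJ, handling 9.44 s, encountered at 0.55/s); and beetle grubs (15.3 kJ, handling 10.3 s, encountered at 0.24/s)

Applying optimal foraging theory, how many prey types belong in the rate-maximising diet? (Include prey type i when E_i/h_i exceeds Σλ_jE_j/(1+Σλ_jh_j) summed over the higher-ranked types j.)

1

Profitabilities (E/h, kJ/s): earthworms 3.37, beetle grubs 1.49, ant pupae 0.925, leatherjackets 0.758. Add prey in this order while the next type's profitability exceeds the intake rate on those already taken.
Rate on top 1: 2.053. beetle grubs: 1.49 < 2.053 → exclude; stop.
Optimal diet: earthworms — 1 of 4 types.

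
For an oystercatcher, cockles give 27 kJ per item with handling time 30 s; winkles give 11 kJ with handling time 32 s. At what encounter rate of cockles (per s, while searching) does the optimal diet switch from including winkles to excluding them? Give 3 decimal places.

At the threshold, the rate on cockles alone equals the profitability of winkles: λ·27/(1 + λ·30) = 11/32 = 0.3438.
Rearranging, λ(27 − 0.3438×30) = 0.3438, so λ = 0.3438/16.69 = 0.0206 per s.

0.021 per s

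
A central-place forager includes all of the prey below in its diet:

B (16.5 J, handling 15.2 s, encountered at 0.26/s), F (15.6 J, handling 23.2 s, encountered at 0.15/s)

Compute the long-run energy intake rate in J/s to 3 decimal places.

R = Σλ_iE_i / (1 + Σλ_ih_i)
Numerator: 0.26×16.5 + 0.15×15.6 = 6.63
Denominator: 1 + 0.26×15.2 + 0.15×23.2 = 8.432
R = 6.63/8.432 = 0.7863 J/s

0.786 J/s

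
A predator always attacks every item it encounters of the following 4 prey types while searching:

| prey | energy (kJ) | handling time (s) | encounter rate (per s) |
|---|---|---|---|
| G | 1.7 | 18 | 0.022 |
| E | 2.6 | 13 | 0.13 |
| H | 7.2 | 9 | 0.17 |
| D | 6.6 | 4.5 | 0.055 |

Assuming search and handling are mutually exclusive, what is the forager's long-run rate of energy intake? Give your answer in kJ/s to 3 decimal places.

Energy encountered per unit search time: 0.022×1.7 + 0.13×2.6 + 0.17×7.2 + 0.055×6.6 = 1.962 kJ/s.
Handling time per unit search time: 0.022×18 + 0.13×13 + 0.17×9 + 0.055×4.5 = 3.864.
Rate = 1.962/(1 + 3.864) = 0.4035 kJ/s.

0.403 kJ/s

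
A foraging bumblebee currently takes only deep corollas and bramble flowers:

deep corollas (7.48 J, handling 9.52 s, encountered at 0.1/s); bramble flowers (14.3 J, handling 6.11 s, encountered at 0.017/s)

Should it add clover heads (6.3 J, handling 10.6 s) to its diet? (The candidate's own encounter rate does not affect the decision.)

Yes

On deep corollas and bramble flowers alone, R = ΣλE/(1+Σλh) = 0.9911/2.056 = 0.4821 J/s.
clover heads: E/h = 6.3/10.6 = 0.5943 J/s.
0.5943 > 0.4821, so adding clover heads raises the average — include it.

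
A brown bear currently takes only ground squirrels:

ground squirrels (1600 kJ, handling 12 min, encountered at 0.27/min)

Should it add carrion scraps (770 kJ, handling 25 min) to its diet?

No

Current rate: (0.27×1600)/(1 + 0.27×12) = 101.9 kJ/min.
carrion scraps: E/h = 770/25 = 30.8 kJ/min.
30.8 < 101.9, so adding carrion scraps would lower the average — exclude it.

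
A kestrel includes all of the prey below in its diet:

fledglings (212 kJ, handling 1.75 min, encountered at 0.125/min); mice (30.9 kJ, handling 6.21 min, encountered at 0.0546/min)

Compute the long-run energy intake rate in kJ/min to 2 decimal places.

R = Σλ_iE_i / (1 + Σλ_ih_i)
Numerator: 0.125×212 + 0.0546×30.9 = 28.19
Denominator: 1 + 0.125×1.75 + 0.0546×6.21 = 1.558
R = 28.19/1.558 = 18.09 kJ/min

18.09 kJ/min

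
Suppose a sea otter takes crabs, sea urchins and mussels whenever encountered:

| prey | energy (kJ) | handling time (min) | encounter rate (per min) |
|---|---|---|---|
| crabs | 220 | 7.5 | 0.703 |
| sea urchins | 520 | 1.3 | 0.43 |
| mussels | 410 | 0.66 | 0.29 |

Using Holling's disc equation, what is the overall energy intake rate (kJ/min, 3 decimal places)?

70.791 kJ/min

R = Σλ_iE_i / (1 + Σλ_ih_i)
Numerator: 0.703×220 + 0.43×520 + 0.29×410 = 497.2
Denominator: 1 + 0.703×7.5 + 0.43×1.3 + 0.29×0.66 = 7.023
R = 497.2/7.023 = 70.79 kJ/min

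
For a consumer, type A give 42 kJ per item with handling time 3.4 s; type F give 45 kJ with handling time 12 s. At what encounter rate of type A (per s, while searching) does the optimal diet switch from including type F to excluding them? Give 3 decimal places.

Drop type F once their profitability E₂/h₂ falls below the rate achievable on type A alone: E₂/h₂ = λE₁/(1 + λh₁).
Solve for λ: λE₁h₂ = E₂(1 + λh₁) → λ(E₁h₂ − E₂h₁) = E₂ → λ = E₂/(E₁h₂ − E₂h₁).
λ = 45/(42×12 − 45×3.4) = 45/351 = 0.1282 per s.

0.128 per s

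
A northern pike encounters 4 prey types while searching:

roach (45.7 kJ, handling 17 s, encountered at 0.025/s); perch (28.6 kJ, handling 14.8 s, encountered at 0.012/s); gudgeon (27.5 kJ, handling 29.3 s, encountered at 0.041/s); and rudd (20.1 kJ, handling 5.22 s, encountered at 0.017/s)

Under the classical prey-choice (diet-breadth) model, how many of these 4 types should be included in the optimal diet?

3

Rank by E/h (kJ/s): rudd 3.85, roach 2.69, perch 1.93, gudgeon 0.939. Include each in turn until the next type's E/h falls below the running intake rate.
Rate on top 1: 0.3138. roach: 2.69 > 0.3138 → include.
Rate on top 2: 0.9805. perch: 1.93 > 0.9805 → include.
Rate on top 3: 1.08. gudgeon: 0.939 < 1.08 → exclude; stop.
Optimal diet: rudd, roach, perch — 3 of 4 types.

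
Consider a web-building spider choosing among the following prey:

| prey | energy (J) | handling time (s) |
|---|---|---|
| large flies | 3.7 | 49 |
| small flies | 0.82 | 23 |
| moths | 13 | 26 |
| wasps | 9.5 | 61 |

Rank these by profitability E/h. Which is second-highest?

wasps

In descending order of E/h:
moths: 13/26 = 0.5 J/s
wasps: 9.5/61 = 0.156 J/s
large flies: 3.7/49 = 0.0755 J/s
small flies: 0.82/23 = 0.0357 J/s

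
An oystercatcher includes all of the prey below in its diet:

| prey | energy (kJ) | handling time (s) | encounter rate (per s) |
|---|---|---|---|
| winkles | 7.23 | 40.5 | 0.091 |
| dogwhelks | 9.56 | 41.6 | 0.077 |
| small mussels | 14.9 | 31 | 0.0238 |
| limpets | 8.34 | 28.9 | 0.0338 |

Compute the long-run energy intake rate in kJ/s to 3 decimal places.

R = (0.091×7.23 + 0.077×9.56 + 0.0238×14.9 + 0.0338×8.34) / (1 + 0.091×40.5 + 0.077×41.6 + 0.0238×31 + 0.0338×28.9) = 2.031/9.603 = 0.2114 kJ/s.

0.211 kJ/s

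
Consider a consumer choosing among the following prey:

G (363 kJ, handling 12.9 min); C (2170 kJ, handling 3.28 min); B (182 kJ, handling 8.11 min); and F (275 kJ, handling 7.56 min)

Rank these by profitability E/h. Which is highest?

C

Profitability E/h (kJ/min): G = 363/12.9 = 28.1, C = 2170/3.28 = 662, B = 182/8.11 = 22.4, F = 275/7.56 = 36.4.
Ranked: C > F > G > B.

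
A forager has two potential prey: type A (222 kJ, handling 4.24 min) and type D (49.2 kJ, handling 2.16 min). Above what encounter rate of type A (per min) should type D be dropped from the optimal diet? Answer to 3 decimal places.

0.182 per min

Drop type D once their profitability E₂/h₂ falls below the rate achievable on type A alone: E₂/h₂ = λE₁/(1 + λh₁).
Solve for λ: λE₁h₂ = E₂(1 + λh₁) → λ(E₁h₂ − E₂h₁) = E₂ → λ = E₂/(E₁h₂ − E₂h₁).
λ = 49.2/(222×2.16 − 49.2×4.24) = 49.2/270.9 = 0.1816 per min.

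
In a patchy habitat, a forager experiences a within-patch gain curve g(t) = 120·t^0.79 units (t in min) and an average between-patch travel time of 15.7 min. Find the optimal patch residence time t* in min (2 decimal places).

59.06 min

Optimal t* satisfies g'(t*) = g(t*)/(T + t*).
g'(t) = 0.79·120·t^-0.21. Setting 0.79·120·t^-0.21 = 120·t^0.79/(15.7+t) gives 0.79(15.7+t) = t, so 0.21·t = 0.79×15.7.
t* = 0.79×15.7/0.21 = 59.06 min.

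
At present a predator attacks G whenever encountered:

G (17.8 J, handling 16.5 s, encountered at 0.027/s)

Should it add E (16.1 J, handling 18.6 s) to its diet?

On G alone, R = ΣλE/(1+Σλh) = 0.4806/1.446 = 0.3325 J/s.
Profitability of E: 16.1/18.6 = 0.8656 J/s.
Since 0.8656 > R, including E increases the long-run rate.

Yes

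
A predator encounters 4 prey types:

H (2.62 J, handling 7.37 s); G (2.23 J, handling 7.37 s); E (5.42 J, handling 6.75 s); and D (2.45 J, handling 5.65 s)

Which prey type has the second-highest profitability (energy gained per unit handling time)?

Profitability E/h (J/s): H = 2.62/7.37 = 0.355, G = 2.23/7.37 = 0.303, E = 5.42/6.75 = 0.803, D = 2.45/5.65 = 0.434.
Ranked: E > D > H > G.

D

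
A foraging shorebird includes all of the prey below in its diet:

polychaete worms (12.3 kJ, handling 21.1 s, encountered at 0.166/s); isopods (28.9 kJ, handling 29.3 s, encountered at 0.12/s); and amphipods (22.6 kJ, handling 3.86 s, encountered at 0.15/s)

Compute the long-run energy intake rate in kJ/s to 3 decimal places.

1.035 kJ/s

Energy encountered per unit search time: 0.166×12.3 + 0.12×28.9 + 0.15×22.6 = 8.9 kJ/s.
Handling time per unit search time: 0.166×21.1 + 0.12×29.3 + 0.15×3.86 = 7.598.
Rate = 8.9/(1 + 7.598) = 1.035 kJ/s.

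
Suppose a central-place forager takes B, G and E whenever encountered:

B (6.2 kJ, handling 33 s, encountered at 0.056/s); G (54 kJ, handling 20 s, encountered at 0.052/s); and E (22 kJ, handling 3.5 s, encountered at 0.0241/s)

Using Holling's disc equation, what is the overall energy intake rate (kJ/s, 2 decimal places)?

0.93 kJ/s

Energy encountered per unit search time: 0.056×6.2 + 0.052×54 + 0.0241×22 = 3.685 kJ/s.
Handling time per unit search time: 0.056×33 + 0.052×20 + 0.0241×3.5 = 2.972.
Rate = 3.685/(1 + 2.972) = 0.9278 kJ/s.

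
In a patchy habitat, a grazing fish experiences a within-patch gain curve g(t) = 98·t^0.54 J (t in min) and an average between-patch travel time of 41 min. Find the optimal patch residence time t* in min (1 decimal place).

48.1 min

Optimal t* satisfies g'(t*) = g(t*)/(T + t*).
g'(t) = 0.54·98·t^-0.46. Setting 0.54·98·t^-0.46 = 98·t^0.54/(41+t) gives 0.54(41+t) = t, so 0.46·t = 0.54×41.
t* = 0.54×41/0.46 = 48.13 min.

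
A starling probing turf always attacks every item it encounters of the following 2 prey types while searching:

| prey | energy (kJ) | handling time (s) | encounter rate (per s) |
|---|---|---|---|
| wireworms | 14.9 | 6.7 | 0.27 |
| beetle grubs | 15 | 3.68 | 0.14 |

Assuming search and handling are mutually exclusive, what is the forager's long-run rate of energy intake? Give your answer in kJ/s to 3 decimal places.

1.842 kJ/s

R = Σλ_iE_i / (1 + Σλ_ih_i)
Numerator: 0.27×14.9 + 0.14×15 = 6.123
Denominator: 1 + 0.27×6.7 + 0.14×3.68 = 3.324
R = 6.123/3.324 = 1.842 kJ/s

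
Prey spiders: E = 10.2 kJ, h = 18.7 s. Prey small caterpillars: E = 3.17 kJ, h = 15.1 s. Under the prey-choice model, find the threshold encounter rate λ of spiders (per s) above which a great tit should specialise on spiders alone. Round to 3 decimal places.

At the threshold, the rate on spiders alone equals the profitability of small caterpillars: λ·10.2/(1 + λ·18.7) = 3.17/15.1 = 0.2099.
Rearranging, λ(10.2 − 0.2099×18.7) = 0.2099, so λ = 0.2099/6.274 = 0.03346 per s.

0.033 per s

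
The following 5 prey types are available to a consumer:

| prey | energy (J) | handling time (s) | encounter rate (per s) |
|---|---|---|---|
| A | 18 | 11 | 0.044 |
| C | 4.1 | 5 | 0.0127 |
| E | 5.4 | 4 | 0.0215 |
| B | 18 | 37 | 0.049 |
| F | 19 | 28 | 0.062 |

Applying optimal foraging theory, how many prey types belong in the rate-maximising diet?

4

Rank by E/h (J/s): A 1.64, E 1.35, C 0.82, F 0.679, B 0.486. Include each in turn until the next type's E/h falls below the running intake rate.
Rate on top 1: 0.5337. E: 1.35 > 0.5337 → include.
Rate on top 2: 0.5784. C: 0.82 > 0.5784 → include.
Rate on top 3: 0.5878. F: 0.679 > 0.5878 → include.
Rate on top 4: 0.6346. B: 0.486 < 0.6346 → exclude; stop.
Optimal diet: A, E, C, F — 4 of 5 types.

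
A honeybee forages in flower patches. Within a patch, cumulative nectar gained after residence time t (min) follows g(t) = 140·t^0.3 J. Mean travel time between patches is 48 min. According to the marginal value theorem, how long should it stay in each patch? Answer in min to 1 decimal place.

Optimal t* satisfies g'(t*) = g(t*)/(T + t*).
g'(t) = 0.3·140·t^-0.7. Setting 0.3·140·t^-0.7 = 140·t^0.3/(48+t) gives 0.3(48+t) = t, so 0.70·t = 0.3×48.
t* = 0.3×48/0.70 = 20.57 min.

20.6 min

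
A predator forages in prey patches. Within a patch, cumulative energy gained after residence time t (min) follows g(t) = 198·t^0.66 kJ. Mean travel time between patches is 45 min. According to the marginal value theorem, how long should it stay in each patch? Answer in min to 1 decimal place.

Maximise g(t)/(T+t): set derivative to zero → g'(t)(T+t) = g(t).
g'(t) = 0.66·198·t^-0.34. Setting 0.66·198·t^-0.34 = 198·t^0.66/(45+t) gives 0.66(45+t) = t, so 0.34·t = 0.66×45.
t* = 0.66×45/0.34 = 87.35 min.

87.4 min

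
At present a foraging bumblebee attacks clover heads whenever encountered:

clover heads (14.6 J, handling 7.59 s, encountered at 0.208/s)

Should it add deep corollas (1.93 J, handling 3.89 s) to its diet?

On clover heads alone, R = ΣλE/(1+Σλh) = 3.037/2.579 = 1.178 J/s.
Profitability of deep corollas: 1.93/3.89 = 0.4961 J/s.
Since 0.4961 < R, time spent handling deep corollas is better spent searching.

No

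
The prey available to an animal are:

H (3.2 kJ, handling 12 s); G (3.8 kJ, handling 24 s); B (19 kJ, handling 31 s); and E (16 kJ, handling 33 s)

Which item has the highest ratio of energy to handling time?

Profitability E/h (kJ/s): H = 3.2/12 = 0.267, G = 3.8/24 = 0.158, B = 19/31 = 0.613, E = 16/33 = 0.485.
Ranked: B > E > H > G.

B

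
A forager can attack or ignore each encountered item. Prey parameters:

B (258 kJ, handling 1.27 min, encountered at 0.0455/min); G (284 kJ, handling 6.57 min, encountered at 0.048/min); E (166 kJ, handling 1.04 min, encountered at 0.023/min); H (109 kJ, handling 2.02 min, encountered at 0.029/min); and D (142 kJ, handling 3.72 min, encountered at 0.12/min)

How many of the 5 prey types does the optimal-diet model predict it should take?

5

Rank by E/h (kJ/min): B 203, E 160, H 54, G 43.2, D 38.2. Include each in turn until the next type's E/h falls below the running intake rate.
Rate on top 1: 11.1. E: 160 > 11.1 → include.
Rate on top 2: 14.38. H: 54 > 14.38 → include.
Rate on top 3: 16.42. G: 43.2 > 16.42 → include.
Rate on top 4: 22.22. D: 38.2 > 22.22 → include.
Optimal diet: B, E, H, G, D — 5 of 5 types.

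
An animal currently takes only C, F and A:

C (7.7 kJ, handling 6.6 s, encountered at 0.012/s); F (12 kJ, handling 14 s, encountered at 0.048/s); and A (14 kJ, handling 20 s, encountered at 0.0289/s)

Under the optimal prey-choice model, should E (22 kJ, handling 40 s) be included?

Intake rate on the current diet: R = (0.012×7.7 + 0.048×12 + 0.0289×14) / (1 + 0.012×6.6 + 0.048×14 + 0.0289×20) = 1.073/2.329 = 0.4607 kJ/s.
Profitability of E: 22/40 = 0.55 kJ/s.
Since 0.55 > R, including E increases the long-run rate.

Yes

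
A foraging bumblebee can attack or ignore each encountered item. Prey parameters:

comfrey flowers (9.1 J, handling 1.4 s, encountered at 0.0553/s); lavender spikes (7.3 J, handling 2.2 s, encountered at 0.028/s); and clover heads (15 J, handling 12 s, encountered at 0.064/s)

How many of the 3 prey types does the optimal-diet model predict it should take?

Profitabilities (E/h, J/s): comfrey flowers 6.5, lavender spikes 3.32, clover heads 1.25. Add prey in this order while the next type's profitability exceeds the intake rate on those already taken.
Rate on top 1: 0.4671. lavender spikes: 3.32 > 0.4671 → include.
Rate on top 2: 0.6213. clover heads: 1.25 > 0.6213 → include.
Optimal diet: comfrey flowers, lavender spikes, clover heads — 3 of 3 types.

3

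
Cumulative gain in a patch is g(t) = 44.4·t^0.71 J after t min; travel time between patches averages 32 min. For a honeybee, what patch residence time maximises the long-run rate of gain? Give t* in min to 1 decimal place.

Optimal t* satisfies g'(t*) = g(t*)/(T + t*).
g'(t) = 0.71·44.4·t^-0.29. Setting 0.71·44.4·t^-0.29 = 44.4·t^0.71/(32+t) gives 0.71(32+t) = t, so 0.29·t = 0.71×32.
t* = 0.71×32/0.29 = 78.34 min.

78.3 min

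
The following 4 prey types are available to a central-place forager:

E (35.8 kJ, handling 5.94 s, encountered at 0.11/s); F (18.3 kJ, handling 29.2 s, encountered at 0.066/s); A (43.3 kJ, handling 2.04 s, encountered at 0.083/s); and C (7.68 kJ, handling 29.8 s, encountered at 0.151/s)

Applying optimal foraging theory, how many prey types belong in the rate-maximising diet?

2

E/h in descending order: A 21.2, E 6.03, F 0.627, C 0.258 kJ/s. The optimal diet is the largest prefix of this list for which every included type satisfies E_i/h_i > R on the types above it.
Rate on top 1: 3.073. E: 6.03 > 3.073 → include.
Rate on top 2: 4.132. F: 0.627 < 4.132 → exclude; stop.
Optimal diet: A, E — 2 of 4 types.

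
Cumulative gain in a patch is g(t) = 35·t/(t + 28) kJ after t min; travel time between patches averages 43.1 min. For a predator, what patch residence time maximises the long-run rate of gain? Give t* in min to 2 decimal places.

34.74 min

Optimal t* satisfies g'(t*) = g(t*)/(T + t*).
g'(t) = 35·28/(t + 28)². Setting 35·28/(t+28)² = 35t/[(t+28)(43.1+t)] gives 28(43.1+t) = t(t+28), so t² = 28×43.1 = 1207.
t* = √1207 = 34.74 min.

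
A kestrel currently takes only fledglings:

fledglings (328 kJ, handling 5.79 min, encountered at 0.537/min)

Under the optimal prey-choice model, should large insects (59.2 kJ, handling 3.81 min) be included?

No

Current rate: (0.537×328)/(1 + 0.537×5.79) = 42.86 kJ/min.
large insects: E/h = 59.2/3.81 = 15.54 kJ/min.
15.54 < 42.86, so adding large insects would lower the average — exclude it.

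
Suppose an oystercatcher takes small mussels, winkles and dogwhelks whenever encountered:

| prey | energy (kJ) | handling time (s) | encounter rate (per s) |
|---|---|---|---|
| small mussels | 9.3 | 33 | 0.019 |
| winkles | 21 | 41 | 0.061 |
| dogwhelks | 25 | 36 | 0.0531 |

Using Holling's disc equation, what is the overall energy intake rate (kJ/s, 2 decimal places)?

R = Σλ_iE_i / (1 + Σλ_ih_i)
Numerator: 0.019×9.3 + 0.061×21 + 0.0531×25 = 2.785
Denominator: 1 + 0.019×33 + 0.061×41 + 0.0531×36 = 6.04
R = 2.785/6.04 = 0.4612 kJ/s

0.46 kJ/s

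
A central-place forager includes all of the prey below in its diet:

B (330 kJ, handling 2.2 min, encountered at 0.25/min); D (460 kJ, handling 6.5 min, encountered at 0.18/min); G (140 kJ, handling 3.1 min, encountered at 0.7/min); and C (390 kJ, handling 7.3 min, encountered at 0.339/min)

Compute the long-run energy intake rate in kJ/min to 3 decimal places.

53.703 kJ/min

R = Σλ_iE_i / (1 + Σλ_ih_i)
Numerator: 0.25×330 + 0.18×460 + 0.7×140 + 0.339×390 = 395.5
Denominator: 1 + 0.25×2.2 + 0.18×6.5 + 0.7×3.1 + 0.339×7.3 = 7.365
R = 395.5/7.365 = 53.7 kJ/min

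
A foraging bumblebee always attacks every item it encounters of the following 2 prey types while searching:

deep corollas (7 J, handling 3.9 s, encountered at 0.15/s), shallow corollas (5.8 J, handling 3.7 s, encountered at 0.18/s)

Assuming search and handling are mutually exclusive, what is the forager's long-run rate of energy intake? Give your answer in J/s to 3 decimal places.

R = (0.15×7 + 0.18×5.8) / (1 + 0.15×3.9 + 0.18×3.7) = 2.094/2.251 = 0.9303 J/s.

0.930 J/s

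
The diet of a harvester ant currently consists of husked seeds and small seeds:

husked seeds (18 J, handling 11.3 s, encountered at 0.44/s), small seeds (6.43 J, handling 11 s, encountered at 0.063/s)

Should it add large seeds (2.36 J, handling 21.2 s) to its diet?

On husked seeds and small seeds alone, R = ΣλE/(1+Σλh) = 8.325/6.665 = 1.249 J/s.
large seeds: E/h = 2.36/21.2 = 0.1113 J/s.
0.1113 < 1.249, so adding large seeds would lower the average — exclude it.

No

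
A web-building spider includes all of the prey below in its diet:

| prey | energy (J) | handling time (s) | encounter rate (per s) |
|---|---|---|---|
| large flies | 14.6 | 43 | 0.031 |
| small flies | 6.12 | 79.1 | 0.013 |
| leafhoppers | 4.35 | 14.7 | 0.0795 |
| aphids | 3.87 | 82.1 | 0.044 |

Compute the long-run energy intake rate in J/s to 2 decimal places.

0.13 J/s

Energy encountered per unit search time: 0.031×14.6 + 0.013×6.12 + 0.0795×4.35 + 0.044×3.87 = 1.048 J/s.
Handling time per unit search time: 0.031×43 + 0.013×79.1 + 0.0795×14.7 + 0.044×82.1 = 7.142.
Rate = 1.048/(1 + 7.142) = 0.1287 J/s.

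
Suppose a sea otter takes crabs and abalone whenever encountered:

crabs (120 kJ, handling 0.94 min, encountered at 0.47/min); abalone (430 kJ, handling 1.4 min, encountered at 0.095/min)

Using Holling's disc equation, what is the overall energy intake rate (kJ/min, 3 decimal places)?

61.754 kJ/min

Energy encountered per unit search time: 0.47×120 + 0.095×430 = 97.25 kJ/min.
Handling time per unit search time: 0.47×0.94 + 0.095×1.4 = 0.5748.
Rate = 97.25/(1 + 0.5748) = 61.75 kJ/min.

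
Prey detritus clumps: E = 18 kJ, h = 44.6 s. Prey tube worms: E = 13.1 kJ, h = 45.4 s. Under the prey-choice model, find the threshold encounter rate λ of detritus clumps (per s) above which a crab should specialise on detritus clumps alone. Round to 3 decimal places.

0.056 per s

The zero-one rule: include tube worms iff E₂/h₂ > λE₁/(1+λh₁). Equality gives the switch point.
λE₁h₂ = E₂ + λE₂h₁ ⇒ λ = E₂/(E₁h₂ − E₂h₁) = 13.1/(817.2 − 584.3) = 0.05624 per s.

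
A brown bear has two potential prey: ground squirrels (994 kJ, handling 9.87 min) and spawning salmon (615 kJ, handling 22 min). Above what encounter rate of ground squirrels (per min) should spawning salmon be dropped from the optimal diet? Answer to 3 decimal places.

Drop spawning salmon once their profitability E₂/h₂ falls below the rate achievable on ground squirrels alone: E₂/h₂ = λE₁/(1 + λh₁).
Solve for λ: λE₁h₂ = E₂(1 + λh₁) → λ(E₁h₂ − E₂h₁) = E₂ → λ = E₂/(E₁h₂ − E₂h₁).
λ = 615/(994×22 − 615×9.87) = 615/1.58e+04 = 0.03893 per min.

0.039 per min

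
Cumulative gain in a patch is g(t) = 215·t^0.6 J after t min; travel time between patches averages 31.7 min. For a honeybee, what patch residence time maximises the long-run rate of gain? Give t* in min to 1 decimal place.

Optimal t* satisfies g'(t*) = g(t*)/(T + t*).
g'(t) = 0.6·215·t^-0.4. Setting 0.6·215·t^-0.4 = 215·t^0.6/(31.7+t) gives 0.6(31.7+t) = t, so 0.40·t = 0.6×31.7.
t* = 0.6×31.7/0.40 = 47.55 min.

47.5 min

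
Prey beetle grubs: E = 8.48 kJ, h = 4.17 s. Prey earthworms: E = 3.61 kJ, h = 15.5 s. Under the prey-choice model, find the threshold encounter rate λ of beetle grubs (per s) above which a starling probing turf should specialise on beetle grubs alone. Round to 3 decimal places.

Drop earthworms once their profitability E₂/h₂ falls below the rate achievable on beetle grubs alone: E₂/h₂ = λE₁/(1 + λh₁).
Solve for λ: λE₁h₂ = E₂(1 + λh₁) → λ(E₁h₂ − E₂h₁) = E₂ → λ = E₂/(E₁h₂ − E₂h₁).
λ = 3.61/(8.48×15.5 − 3.61×4.17) = 3.61/116.4 = 0.03102 per s.

0.031 per s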